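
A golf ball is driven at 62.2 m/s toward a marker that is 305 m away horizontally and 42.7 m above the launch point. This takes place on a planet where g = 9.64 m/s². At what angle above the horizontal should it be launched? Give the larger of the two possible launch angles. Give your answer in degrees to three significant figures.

Trajectory: y = x tanθ − g x² (1 + tan²θ)/(2v₀²). With x = 305, y = 42.7, v₀ = 62.2, g = 9.64:
115.9 tan²θ − 305 tanθ + (158.6) = 0.
tanθ = [305 ± √(305² − 4 × 115.9 × (158.6))] / (2 × 115.9) = (305 ± 139.7) / 231.8, giving tanθ = 0.7133 or 1.918.
θ = 35.50° or 62.47°; the larger is 62.47°.

62.5°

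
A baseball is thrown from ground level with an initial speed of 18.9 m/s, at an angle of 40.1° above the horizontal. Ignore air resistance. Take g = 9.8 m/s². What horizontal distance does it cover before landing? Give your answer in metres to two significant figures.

Components: vₓ = 18.90 cos 40.1° = 14.46 m/s, v_y0 = 18.90 sin 40.1° = 12.17 m/s.
Flight time T = 2 v_y0 / g = 2.484 s.
Horizontal distance R = vₓ T = 14.46 × 2.484 = 35.92 m.

36 m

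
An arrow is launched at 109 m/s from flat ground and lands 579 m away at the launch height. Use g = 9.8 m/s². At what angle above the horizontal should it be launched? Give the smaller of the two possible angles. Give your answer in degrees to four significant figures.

14.26°

From R = (v₀²/g) sin 2θ: sin 2θ = 9.80 × 579 / 11881 = 0.4776.
2θ = 28.53° or 180° − 28.53° = 151.5°, so θ = 14.26° or 75.74°.
The smaller angle is 14.26°.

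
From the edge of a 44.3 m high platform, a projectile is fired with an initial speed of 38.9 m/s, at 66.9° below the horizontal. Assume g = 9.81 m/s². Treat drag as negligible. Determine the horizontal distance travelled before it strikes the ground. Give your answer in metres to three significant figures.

Components: vₓ = 38.90 cos 66.9° = 15.26 m/s, v_y0 = −35.78 m/s (downward).
With up positive and y = 0 at the ground: y(t) = 44.3 + (−35.78) t − 4.905 t². Setting y = 0 and taking the positive root: t = [−35.78 + √(35.78² + 2·9.81·44.3)] / 9.81 = (−35.78 + 46.36) / 9.81 = 1.079 s.
Horizontal distance: R = vₓ t = 15.26 × 1.079 = 16.46 m.

16.5 m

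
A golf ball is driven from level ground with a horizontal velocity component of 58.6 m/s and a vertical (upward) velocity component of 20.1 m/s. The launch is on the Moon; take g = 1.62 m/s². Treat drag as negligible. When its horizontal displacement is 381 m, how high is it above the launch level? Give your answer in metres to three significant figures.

96.4 m

At x = 381 m, t = x/vₓ = 381/58.60 = 6.502 s.
Height: y = v_y0 t − ½ g t² = 20.10 × 6.502 − 0.8100 × 6.502² = 130.7 − 34.24 = 96.44 m.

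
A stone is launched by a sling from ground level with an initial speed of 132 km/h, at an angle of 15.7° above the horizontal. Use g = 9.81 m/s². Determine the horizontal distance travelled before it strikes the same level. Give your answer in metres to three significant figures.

71.4 m

Convert: 132 km/h = 132/3.6 = 36.67 m/s.
Resolve: vₓ = 36.67 cos 15.7° = 35.30 m/s and v_y0 = 36.67 sin 15.7° = 9.922 m/s.
Time aloft: T = 2 v_y0 / g = 2 × 9.922 / 9.81 = 2.023 s.
Horizontal distance R = vₓ T = 35.30 × 2.023 = 71.40 m.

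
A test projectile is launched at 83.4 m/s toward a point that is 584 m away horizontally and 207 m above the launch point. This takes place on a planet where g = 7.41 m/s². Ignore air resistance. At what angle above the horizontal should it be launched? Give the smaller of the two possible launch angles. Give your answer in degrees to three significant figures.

43.3°

Trajectory: y = x tanθ − g x² (1 + tan²θ)/(2v₀²). With x = 584, y = 207, v₀ = 83.4, g = 7.41:
181.7 tan²θ − 584 tanθ + (388.7) = 0.
tanθ = [584 ± √(584² − 4 × 181.7 × (388.7))] / (2 × 181.7) = (584 ± 242.1) / 363.3, giving tanθ = 0.9410 or 2.274.
θ = 43.26° or 66.26°; the smaller is 43.26°.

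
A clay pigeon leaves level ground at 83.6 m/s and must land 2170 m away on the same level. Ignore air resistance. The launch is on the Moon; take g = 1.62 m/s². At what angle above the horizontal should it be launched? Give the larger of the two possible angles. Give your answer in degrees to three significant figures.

74.9°

R = v₀² sin 2θ / g gives sin 2θ = gR/v₀² = 1.62·2170/83.6² = 0.5030.
2θ = 30.20° or 180° − 30.20° = 149.8°, so θ = 15.10° or 74.90°.
The larger angle is 74.90°.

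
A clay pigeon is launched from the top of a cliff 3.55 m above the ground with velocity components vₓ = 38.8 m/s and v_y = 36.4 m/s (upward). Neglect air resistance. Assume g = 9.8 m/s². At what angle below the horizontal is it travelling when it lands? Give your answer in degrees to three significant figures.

43.9°

Vertical motion (up positive, ground at y = 0): 4.900 t² − (36.40) t − 3.55 = 0, so t = (36.40 + √(36.40² + 2·9.80·3.55)) / 9.80 = (36.40 + 37.34) / 9.80 = 7.525 s.
At impact: v_y = v_y0 − g t = −37.34 m/s; vₓ = 38.80 m/s.
Angle below horizontal: arctan(|v_y|/vₓ) = arctan(37.34/38.80) = 43.90°.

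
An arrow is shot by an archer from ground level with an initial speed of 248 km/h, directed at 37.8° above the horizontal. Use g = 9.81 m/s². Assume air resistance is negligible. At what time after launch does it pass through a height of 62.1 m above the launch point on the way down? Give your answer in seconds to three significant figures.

6.73 s

Convert: 248 km/h = 248/3.6 = 68.89 m/s.
vₓ = 68.89 cos 37.8° = 54.43 m/s; v_y0 = 68.89 sin 37.8° = 42.22 m/s.
Set y = v_y0 t − ½ g t² = 62.1: 4.905 t² − 42.22 t + 62.1 = 0.
t = [42.22 ± √(42.22² − 2·9.81·62.1)] / 9.81 = (42.22 ± 23.76) / 9.81, so t = 1.882 s or t = 6.726 s.
The descending-branch root is 6.726 s.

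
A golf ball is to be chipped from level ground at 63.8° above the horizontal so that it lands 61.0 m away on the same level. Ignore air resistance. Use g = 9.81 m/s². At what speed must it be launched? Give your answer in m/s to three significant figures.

27.5 m/s

Level-ground range: R = v₀² sin(2θ)/g, so v₀ = √(gR / sin 2θ).
v₀ = √(9.81 × 61.0 / sin 127.6°) = √(598.4 / 0.7923) = √755.29 = 27.48 m/s.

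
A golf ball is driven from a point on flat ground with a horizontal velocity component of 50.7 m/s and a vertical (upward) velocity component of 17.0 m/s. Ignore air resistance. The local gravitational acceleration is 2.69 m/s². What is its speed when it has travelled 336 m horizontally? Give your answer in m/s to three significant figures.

Time to reach x = 336 m: t = x/vₓ = 336/50.70 = 6.627 s.
Vertical velocity there: v_y = v_y0 − g t = 17.00 − 2.69 × 6.627 = −0.8272 m/s.
Speed: √(vₓ² + v_y²) = √(50.70² + 0.8272²) = 50.71 m/s.

50.7 m/s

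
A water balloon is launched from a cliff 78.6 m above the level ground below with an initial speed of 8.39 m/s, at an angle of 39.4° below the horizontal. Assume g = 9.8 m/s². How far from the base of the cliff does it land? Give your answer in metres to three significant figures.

vₓ = 8.390 cos 39.4° = 6.483 m/s; v_y0 = −5.325 m/s (downward).
With up positive and y = 0 at the ground: y(t) = 78.6 + (−5.325) t − 4.900 t². Setting y = 0 and taking the positive root: t = [−5.325 + √(5.325² + 2·9.80·78.6)] / 9.80 = (−5.325 + 39.61) / 9.80 = 3.498 s.
Horizontal distance: R = vₓ t = 6.483 × 3.498 = 22.68 m.

22.7 m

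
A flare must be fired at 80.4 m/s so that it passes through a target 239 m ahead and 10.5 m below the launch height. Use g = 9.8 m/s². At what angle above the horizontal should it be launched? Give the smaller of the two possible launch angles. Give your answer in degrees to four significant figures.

8.016°

Trajectory: y = x tanθ − g x² (1 + tan²θ)/(2v₀²). With x = 239, y = −10.5, v₀ = 80.4, g = 9.80:
43.30 tan²θ − 239 tanθ + (32.80) = 0.
tanθ = [239 ± √(239² − 4 × 43.30 × (32.80))] / (2 × 43.30) = (239 ± 226.8) / 86.60, giving tanθ = 0.1408 or 5.379.
θ = 8.016° or 79.47°; the smaller is 8.016°.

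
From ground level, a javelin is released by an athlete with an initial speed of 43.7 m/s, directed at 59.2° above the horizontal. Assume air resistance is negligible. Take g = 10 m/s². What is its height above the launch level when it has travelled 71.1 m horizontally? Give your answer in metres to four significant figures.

68.79 m

Horizontal component vₓ = 43.70 cos 59.2° = 22.38 m/s; vertical v_y0 = 43.70 sin 59.2° = 37.54 m/s.
At x = 71.1 m, t = x/vₓ = 71.1/22.38 = 3.177 s.
Height: y = v_y0 t − ½ g t² = 37.54 × 3.177 − 5.000 × 3.177² = 119.3 − 50.48 = 68.79 m.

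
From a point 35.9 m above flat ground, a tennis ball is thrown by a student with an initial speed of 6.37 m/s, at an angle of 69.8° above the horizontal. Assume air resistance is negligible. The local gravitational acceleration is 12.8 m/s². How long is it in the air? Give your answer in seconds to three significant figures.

2.88 s

Resolve: vₓ = 6.370 cos 69.8° = 2.200 m/s and v_y0 = 6.370 sin 69.8° = 5.978 m/s.
The projectile lands when y = 35.9 + (5.978) t − ½·12.8·t² = 0. Positive root: t = (5.978 + √(5.978² + 2·12.8·35.9)) / 12.8 = (5.978 + 30.90) / 12.8 = 2.881 s.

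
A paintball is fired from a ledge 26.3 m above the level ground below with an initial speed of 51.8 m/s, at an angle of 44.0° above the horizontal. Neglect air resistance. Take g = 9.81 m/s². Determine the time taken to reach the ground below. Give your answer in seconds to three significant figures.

8.01 s

Components: vₓ = 51.80 cos 44.0° = 37.26 m/s, v_y0 = 51.80 sin 44.0° = 35.98 m/s.
The projectile lands when y = 26.3 + (35.98) t − ½·9.81·t² = 0. Positive root: t = (35.98 + √(35.98² + 2·9.81·26.3)) / 9.81 = (35.98 + 42.55) / 9.81 = 8.006 s.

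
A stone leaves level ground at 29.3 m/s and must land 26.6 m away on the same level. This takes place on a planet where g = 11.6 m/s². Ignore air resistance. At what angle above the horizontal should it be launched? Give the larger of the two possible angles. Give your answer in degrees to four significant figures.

R = v₀² sin 2θ / g gives sin 2θ = gR/v₀² = 11.6·26.6/29.3² = 0.3594.
2θ = 21.06° or 180° − 21.06° = 158.9°, so θ = 10.53° or 79.47°.
The larger angle is 79.47°.

79.47°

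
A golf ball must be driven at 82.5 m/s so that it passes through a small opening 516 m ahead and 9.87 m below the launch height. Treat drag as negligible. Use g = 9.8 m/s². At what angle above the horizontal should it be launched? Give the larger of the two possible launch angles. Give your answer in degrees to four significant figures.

66.27°

Trajectory: y = x tanθ − g x² (1 + tan²θ)/(2v₀²). With x = 516, y = −9.87, v₀ = 82.5, g = 9.80:
191.7 tan²θ − 516 tanθ + (181.8) = 0.
tanθ = [516 ± √(516² − 4 × 191.7 × (181.8))] / (2 × 191.7) = (516 ± 356.2) / 383.4, giving tanθ = 0.4169 or 2.275.
θ = 22.63° or 66.27°; the larger is 66.27°.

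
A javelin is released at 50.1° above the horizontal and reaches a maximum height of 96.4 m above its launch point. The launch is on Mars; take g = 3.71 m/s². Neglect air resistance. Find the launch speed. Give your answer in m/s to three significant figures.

34.9 m/s

At the peak v_y = 0, so v_y0 = √(2gH) = √(2 × 3.71 × 96.4) = 26.74 m/s.
v_y0 = v₀ sin θ ⇒ v₀ = 26.74 / sin 50.1° = 34.86 m/s.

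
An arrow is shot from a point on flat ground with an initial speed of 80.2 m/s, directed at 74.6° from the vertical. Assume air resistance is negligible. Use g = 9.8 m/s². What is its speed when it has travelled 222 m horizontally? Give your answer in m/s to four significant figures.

77.62 m/s

vₓ = 80.20 sin 74.6° = 77.32 m/s; v_y0 = 80.20 cos 74.6° = 21.30 m/s.
x = vₓ t ⇒ t = 222/77.32 = 2.871 s.
Vertical velocity there: v_y = v_y0 − g t = 21.30 − 9.80 × 2.871 = −6.840 m/s.
Speed: √(vₓ² + v_y²) = √(77.32² + 6.840²) = 77.62 m/s.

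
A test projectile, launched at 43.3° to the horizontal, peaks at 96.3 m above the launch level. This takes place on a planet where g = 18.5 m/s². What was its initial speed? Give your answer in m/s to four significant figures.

At the peak v_y = 0, so v_y0 = √(2gH) = √(2 × 18.5 × 96.3) = 59.69 m/s.
v_y0 = v₀ sin θ ⇒ v₀ = 59.69 / sin 43.3° = 87.04 m/s.

87.04 m/s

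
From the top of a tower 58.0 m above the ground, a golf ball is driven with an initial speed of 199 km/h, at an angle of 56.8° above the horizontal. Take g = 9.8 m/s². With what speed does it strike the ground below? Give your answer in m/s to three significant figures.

Convert: 199 km/h = 199/3.6 = 55.28 m/s.
Horizontal component vₓ = 55.28 cos 56.8° = 30.27 m/s; vertical v_y0 = 55.28 sin 56.8° = 46.25 m/s.
With up positive and y = 0 at the ground: y(t) = 58.0 + (46.25) t − 4.900 t². Setting y = 0 and taking the positive root: t = [46.25 + √(46.25² + 2·9.80·58.0)] / 9.80 = (46.25 + 57.24) / 9.80 = 10.56 s.
Vertical velocity at impact: v_y = v_y0 − g t = 46.25 − 9.80 × 10.56 = −57.24 m/s.
Speed: |v| = √(vₓ² + v_y²) = √(30.27² + 57.24²) = 64.75 m/s.

64.7 m/s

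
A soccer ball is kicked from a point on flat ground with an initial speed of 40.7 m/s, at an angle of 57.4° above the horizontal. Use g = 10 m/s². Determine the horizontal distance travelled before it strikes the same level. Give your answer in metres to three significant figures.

150 m

vₓ = 40.70 cos 57.4° = 21.93 m/s; v_y0 = 40.70 sin 57.4° = 34.29 m/s.
Time aloft: T = 2 v_y0 / g = 2 × 34.29 / 10.0 = 6.858 s.
Horizontal distance R = vₓ T = 21.93 × 6.858 = 150.4 m.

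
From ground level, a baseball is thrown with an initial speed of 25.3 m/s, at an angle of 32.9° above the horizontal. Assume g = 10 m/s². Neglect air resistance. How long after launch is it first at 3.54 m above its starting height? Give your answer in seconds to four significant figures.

vₓ = 25.30 cos 32.9° = 21.24 m/s; v_y0 = 25.30 sin 32.9° = 13.74 m/s.
Set y = v_y0 t − ½ g t² = 3.54: 5.000 t² − 13.74 t + 3.54 = 0.
t = [13.74 ± √(13.74² − 2·10.0·3.54)] / 10.0 = (13.74 ± 10.87) / 10.0, so t = 0.2877 s or t = 2.461 s.
The first (ascending) time is 0.2877 s.

0.2877 s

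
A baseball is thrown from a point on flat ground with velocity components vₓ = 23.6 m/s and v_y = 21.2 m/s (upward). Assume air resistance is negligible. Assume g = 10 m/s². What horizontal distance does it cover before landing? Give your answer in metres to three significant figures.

100 m

Time aloft: T = 2 v_y0 / g = 2 × 21.20 / 10.0 = 4.240 s.
Horizontal distance R = vₓ T = 23.60 × 4.240 = 100.1 m.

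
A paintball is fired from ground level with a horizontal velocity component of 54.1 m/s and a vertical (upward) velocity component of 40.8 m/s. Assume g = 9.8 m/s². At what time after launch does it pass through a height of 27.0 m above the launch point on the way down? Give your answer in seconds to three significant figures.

Require v_y0 t − ½ g t² = 27.0, i.e. 4.900 t² − 40.80 t + 27.0 = 0.
t = [40.80 ± √(40.80² − 2·9.80·27.0)] / 9.80 = (40.80 ± 33.70) / 9.80, so t = 0.7249 s or t = 7.602 s.
The descending-branch root is 7.602 s.

7.60 s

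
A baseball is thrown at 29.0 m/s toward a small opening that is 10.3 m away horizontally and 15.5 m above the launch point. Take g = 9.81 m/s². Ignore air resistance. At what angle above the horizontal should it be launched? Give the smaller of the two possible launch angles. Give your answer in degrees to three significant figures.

60.2°

Trajectory: y = x tanθ − g x² (1 + tan²θ)/(2v₀²). With x = 10.3, y = 15.5, v₀ = 29.0, g = 9.81:
0.6188 tan²θ − 10.3 tanθ + (16.12) = 0.
tanθ = [10.3 ± √(10.3² − 4 × 0.6188 × (16.12))] / (2 × 0.6188) = (10.3 ± 8.136) / 1.238, giving tanθ = 1.749 or 14.90.
θ = 60.24° or 86.16°; the smaller is 60.24°.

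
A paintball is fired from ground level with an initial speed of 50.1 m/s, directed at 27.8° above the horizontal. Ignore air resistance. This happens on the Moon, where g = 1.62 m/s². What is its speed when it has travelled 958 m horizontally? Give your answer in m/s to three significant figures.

Components: vₓ = 50.10 cos 27.8° = 44.32 m/s, v_y0 = 50.10 sin 27.8° = 23.37 m/s.
x = vₓ t ⇒ t = 958/44.32 = 21.62 s.
Vertical velocity there: v_y = v_y0 − g t = 23.37 − 1.62 × 21.62 = −11.65 m/s.
Speed: √(vₓ² + v_y²) = √(44.32² + 11.65²) = 45.82 m/s.

45.8 m/s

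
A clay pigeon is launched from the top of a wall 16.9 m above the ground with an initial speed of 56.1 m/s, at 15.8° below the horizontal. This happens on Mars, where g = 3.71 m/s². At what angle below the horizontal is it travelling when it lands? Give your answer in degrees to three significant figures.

vₓ = 56.10 cos 15.8° = 53.98 m/s; v_y0 = −15.27 m/s (downward).
Vertical motion (up positive, ground at y = 0): 1.855 t² − (−15.27) t − 16.9 = 0, so t = (−15.27 + √(15.27² + 2·3.71·16.9)) / 3.71 = (−15.27 + 18.94) / 3.71 = 0.9879 s.
At impact: v_y = v_y0 − g t = −18.94 m/s; vₓ = 53.98 m/s.
Angle below horizontal: arctan(|v_y|/vₓ) = arctan(18.94/53.98) = 19.33°.

19.3°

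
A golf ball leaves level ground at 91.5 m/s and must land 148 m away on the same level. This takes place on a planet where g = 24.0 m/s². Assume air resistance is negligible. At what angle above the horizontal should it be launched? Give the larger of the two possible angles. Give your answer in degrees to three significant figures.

Level-ground range R = v₀² sin(2θ)/g ⇒ sin(2θ) = gR/v₀² = 24.0 × 148 / 91.5² = 0.4243.
2θ = 25.10° or 180° − 25.10° = 154.9°, so θ = 12.55° or 77.45°.
The larger angle is 77.45°.

77.4°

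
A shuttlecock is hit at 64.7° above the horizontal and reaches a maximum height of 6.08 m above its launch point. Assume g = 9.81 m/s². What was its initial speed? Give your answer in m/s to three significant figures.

At the peak v_y = 0, so v_y0 = √(2gH) = √(2 × 9.81 × 6.08) = 10.92 m/s.
v_y0 = v₀ sin θ ⇒ v₀ = 10.92 / sin 64.7° = 12.08 m/s.

12.1 m/s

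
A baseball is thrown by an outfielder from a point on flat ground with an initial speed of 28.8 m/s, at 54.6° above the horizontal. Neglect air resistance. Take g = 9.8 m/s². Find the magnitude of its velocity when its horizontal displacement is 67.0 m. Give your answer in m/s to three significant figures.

23.0 m/s

vₓ = 28.80 cos 54.6° = 16.68 m/s; v_y0 = 28.80 sin 54.6° = 23.48 m/s.
Time to reach x = 67.0 m: t = x/vₓ = 67.0/16.68 = 4.016 s.
Vertical velocity there: v_y = v_y0 − g t = 23.48 − 9.80 × 4.016 = −15.88 m/s.
Speed: √(vₓ² + v_y²) = √(16.68² + 15.88²) = 23.03 m/s.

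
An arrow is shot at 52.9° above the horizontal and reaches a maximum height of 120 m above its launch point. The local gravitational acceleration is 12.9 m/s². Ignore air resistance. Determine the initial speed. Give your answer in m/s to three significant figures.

69.8 m/s

At the peak v_y = 0, so v_y0 = √(2gH) = √(2 × 12.9 × 120) = 55.64 m/s.
v_y0 = v₀ sin θ ⇒ v₀ = 55.64 / sin 52.9° = 69.76 m/s.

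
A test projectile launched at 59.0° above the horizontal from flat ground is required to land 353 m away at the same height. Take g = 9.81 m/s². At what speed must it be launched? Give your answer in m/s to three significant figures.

62.6 m/s

Level-ground range: R = v₀² sin(2θ)/g, so v₀ = √(gR / sin 2θ).
v₀ = √(9.81 × 353 / sin 118.0°) = √(3463 / 0.8829) = √3922.0 = 62.63 m/s.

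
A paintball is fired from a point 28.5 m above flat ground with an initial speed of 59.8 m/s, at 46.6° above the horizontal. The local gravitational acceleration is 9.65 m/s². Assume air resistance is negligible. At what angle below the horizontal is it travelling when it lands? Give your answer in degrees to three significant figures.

Horizontal component vₓ = 59.80 cos 46.6° = 41.09 m/s; vertical v_y0 = 59.80 sin 46.6° = 43.45 m/s.
Vertical motion (up positive, ground at y = 0): 4.825 t² − (43.45) t − 28.5 = 0, so t = (43.45 + √(43.45² + 2·9.65·28.5)) / 9.65 = (43.45 + 49.37) / 9.65 = 9.619 s.
At impact: v_y = v_y0 − g t = −49.37 m/s; vₓ = 41.09 m/s.
Angle below horizontal: arctan(|v_y|/vₓ) = arctan(49.37/41.09) = 50.23°.

50.2°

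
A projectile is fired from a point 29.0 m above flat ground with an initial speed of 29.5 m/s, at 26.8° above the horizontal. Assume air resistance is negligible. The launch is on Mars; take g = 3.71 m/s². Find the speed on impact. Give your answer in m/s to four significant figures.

Resolve: vₓ = 29.50 cos 26.8° = 26.33 m/s and v_y0 = 29.50 sin 26.8° = 13.30 m/s.
Vertical motion (up positive, ground at y = 0): 1.855 t² − (13.30) t − 29.0 = 0, so t = (13.30 + √(13.30² + 2·3.71·29.0)) / 3.71 = (13.30 + 19.80) / 3.71 = 8.922 s.
Vertical velocity at impact: v_y = v_y0 − g t = 13.30 − 3.71 × 8.922 = −19.80 m/s.
Speed: |v| = √(vₓ² + v_y²) = √(26.33² + 19.80²) = 32.95 m/s.

32.95 m/s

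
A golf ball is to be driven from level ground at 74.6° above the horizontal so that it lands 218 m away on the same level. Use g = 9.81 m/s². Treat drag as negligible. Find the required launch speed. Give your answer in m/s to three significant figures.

64.6 m/s

Level-ground range: R = v₀² sin(2θ)/g, so v₀ = √(gR / sin 2θ).
v₀ = √(9.81 × 218 / sin 149.2°) = √(2139 / 0.5120) = √4176.6 = 64.63 m/s.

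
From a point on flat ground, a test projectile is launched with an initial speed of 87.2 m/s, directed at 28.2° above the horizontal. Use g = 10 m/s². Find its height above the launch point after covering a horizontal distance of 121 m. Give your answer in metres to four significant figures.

Horizontal component vₓ = 87.20 cos 28.2° = 76.85 m/s; vertical v_y0 = 87.20 sin 28.2° = 41.21 m/s.
x = vₓ t ⇒ t = 121/76.85 = 1.575 s.
Height: y = v_y0 t − ½ g t² = 41.21 × 1.575 − 5.000 × 1.575² = 64.88 − 12.40 = 52.48 m.

52.48 m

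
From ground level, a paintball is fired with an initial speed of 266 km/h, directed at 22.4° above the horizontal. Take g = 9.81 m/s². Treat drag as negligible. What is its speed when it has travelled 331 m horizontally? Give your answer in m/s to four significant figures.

71.01 m/s

Convert: 266 km/h = 266/3.6 = 73.89 m/s.
Horizontal component vₓ = 73.89 cos 22.4° = 68.31 m/s; vertical v_y0 = 73.89 sin 22.4° = 28.16 m/s.
At x = 331 m, t = x/vₓ = 331/68.31 = 4.845 s.
Vertical velocity there: v_y = v_y0 − g t = 28.16 − 9.81 × 4.845 = −19.38 m/s.
Speed: √(vₓ² + v_y²) = √(68.31² + 19.38²) = 71.01 m/s.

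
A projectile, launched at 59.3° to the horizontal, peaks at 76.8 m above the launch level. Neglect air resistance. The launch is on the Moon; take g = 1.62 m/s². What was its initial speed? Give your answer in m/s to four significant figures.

At the peak v_y = 0, so v_y0 = √(2gH) = √(2 × 1.62 × 76.8) = 15.77 m/s.
v_y0 = v₀ sin θ ⇒ v₀ = 15.77 / sin 59.3° = 18.35 m/s.

18.35 m/s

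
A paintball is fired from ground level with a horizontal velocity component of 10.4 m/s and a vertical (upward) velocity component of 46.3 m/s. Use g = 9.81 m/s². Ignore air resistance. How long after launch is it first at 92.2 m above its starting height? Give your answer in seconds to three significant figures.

2.85 s

Require v_y0 t − ½ g t² = 92.2, i.e. 4.905 t² − 46.30 t + 92.2 = 0.
t = [46.30 ± √(46.30² − 2·9.81·92.2)] / 9.81 = (46.30 ± 18.30) / 9.81, so t = 2.855 s or t = 6.585 s.
The first (ascending) time is 2.855 s.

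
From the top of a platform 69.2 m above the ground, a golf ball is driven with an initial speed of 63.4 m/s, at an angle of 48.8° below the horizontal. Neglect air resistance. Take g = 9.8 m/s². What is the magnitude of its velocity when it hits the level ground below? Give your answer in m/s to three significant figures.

vₓ = 63.40 cos 48.8° = 41.76 m/s; v_y0 = −47.70 m/s (downward).
With up positive and y = 0 at the ground: y(t) = 69.2 + (−47.70) t − 4.900 t². Setting y = 0 and taking the positive root: t = [−47.70 + √(47.70² + 2·9.80·69.2)] / 9.80 = (−47.70 + 60.27) / 9.80 = 1.282 s.
Vertical velocity at impact: v_y = v_y0 − g t = −47.70 − 9.80 × 1.282 = −60.27 m/s.
Speed: |v| = √(vₓ² + v_y²) = √(41.76² + 60.27²) = 73.32 m/s.

73.3 m/s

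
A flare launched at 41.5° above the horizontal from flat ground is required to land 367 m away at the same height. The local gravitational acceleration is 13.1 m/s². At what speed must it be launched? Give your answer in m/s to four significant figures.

On level ground R = v₀² sin 2θ / g ⇒ v₀ = √(gR / sin 2θ).
v₀ = √(13.1 × 367 / sin 83.00°) = √(4808 / 0.9925) = √4843.8 = 69.60 m/s.

69.60 m/s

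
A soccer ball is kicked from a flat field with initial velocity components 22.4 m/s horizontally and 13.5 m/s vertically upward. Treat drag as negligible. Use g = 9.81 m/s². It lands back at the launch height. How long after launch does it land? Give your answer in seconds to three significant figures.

2.75 s

Time of flight on level ground: T = 2 v_y0 / g = 2 × 13.50 / 9.81 = 2.752 s.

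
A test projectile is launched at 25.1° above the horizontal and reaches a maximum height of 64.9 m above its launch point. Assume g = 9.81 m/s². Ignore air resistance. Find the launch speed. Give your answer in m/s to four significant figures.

84.12 m/s

At the peak v_y = 0, so v_y0 = √(2gH) = √(2 × 9.81 × 64.9) = 35.68 m/s.
v_y0 = v₀ sin θ ⇒ v₀ = 35.68 / sin 25.1° = 84.12 m/s.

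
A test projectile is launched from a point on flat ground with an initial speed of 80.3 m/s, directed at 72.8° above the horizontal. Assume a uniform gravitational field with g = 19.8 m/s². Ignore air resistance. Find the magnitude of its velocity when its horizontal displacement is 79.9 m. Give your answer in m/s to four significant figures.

25.80 m/s

vₓ = 80.30 cos 72.8° = 23.75 m/s; v_y0 = 80.30 sin 72.8° = 76.71 m/s.
At x = 79.9 m, t = x/vₓ = 79.9/23.75 = 3.365 s.
Vertical velocity there: v_y = v_y0 − g t = 76.71 − 19.8 × 3.365 = 10.08 m/s.
Speed: √(vₓ² + v_y²) = √(23.75² + 10.08²) = 25.80 m/s.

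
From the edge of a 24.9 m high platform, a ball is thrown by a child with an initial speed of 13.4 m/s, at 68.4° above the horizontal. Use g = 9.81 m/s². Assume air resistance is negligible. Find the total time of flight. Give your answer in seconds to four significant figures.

Resolve: vₓ = 13.40 cos 68.4° = 4.933 m/s and v_y0 = 13.40 sin 68.4° = 12.46 m/s.
With up positive and y = 0 at the ground: y(t) = 24.9 + (12.46) t − 4.905 t². Setting y = 0 and taking the positive root: t = [12.46 + √(12.46² + 2·9.81·24.9)] / 9.81 = (12.46 + 25.37) / 9.81 = 3.856 s.

3.856 s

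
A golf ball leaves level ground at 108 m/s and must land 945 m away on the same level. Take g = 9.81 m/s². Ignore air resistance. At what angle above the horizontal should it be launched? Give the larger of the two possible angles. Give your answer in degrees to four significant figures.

63.68°

Level-ground range R = v₀² sin(2θ)/g ⇒ sin(2θ) = gR/v₀² = 9.81 × 945 / 108² = 0.7948.
2θ = 52.64° or 180° − 52.64° = 127.4°, so θ = 26.32° or 63.68°.
The larger angle is 63.68°.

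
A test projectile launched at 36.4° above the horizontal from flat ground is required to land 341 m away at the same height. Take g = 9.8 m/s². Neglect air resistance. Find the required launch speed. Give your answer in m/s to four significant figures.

Level-ground range: R = v₀² sin(2θ)/g, so v₀ = √(gR / sin 2θ).
v₀ = √(9.80 × 341 / sin 72.80°) = √(3342 / 0.9553) = √3498.2 = 59.15 m/s.

59.15 m/s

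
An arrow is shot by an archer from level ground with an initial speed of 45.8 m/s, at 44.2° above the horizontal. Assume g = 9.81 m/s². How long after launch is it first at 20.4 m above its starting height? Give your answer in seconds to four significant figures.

0.7181 s

Components: vₓ = 45.80 cos 44.2° = 32.83 m/s, v_y0 = 45.80 sin 44.2° = 31.93 m/s.
Require v_y0 t − ½ g t² = 20.4, i.e. 4.905 t² − 31.93 t + 20.4 = 0.
t = [31.93 ± √(31.93² − 2·9.81·20.4)] / 9.81 = (31.93 ± 24.89) / 9.81, so t = 0.7181 s or t = 5.792 s.
The first (ascending) time is 0.7181 s.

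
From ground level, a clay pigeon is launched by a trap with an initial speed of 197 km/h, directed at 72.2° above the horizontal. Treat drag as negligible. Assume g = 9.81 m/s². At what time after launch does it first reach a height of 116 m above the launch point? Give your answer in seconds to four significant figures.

3.176 s

Convert: 197 km/h = 197/3.6 = 54.72 m/s.
Components: vₓ = 54.72 cos 72.2° = 16.73 m/s, v_y0 = 54.72 sin 72.2° = 52.10 m/s.
Require v_y0 t − ½ g t² = 116, i.e. 4.905 t² − 52.10 t + 116 = 0.
Quadratic formula: t = (52.10 ± √438.76) / 9.81 = (52.10 ± 20.95) / 9.81 → t = 3.176 s or 7.446 s.
The first (ascending) time is 3.176 s.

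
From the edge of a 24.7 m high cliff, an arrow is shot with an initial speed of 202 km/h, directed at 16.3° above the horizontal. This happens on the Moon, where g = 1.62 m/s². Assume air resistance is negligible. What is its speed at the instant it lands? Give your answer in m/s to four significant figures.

56.82 m/s

Convert: 202 km/h = 202/3.6 = 56.11 m/s.
Components: vₓ = 56.11 cos 16.3° = 53.86 m/s, v_y0 = 56.11 sin 16.3° = 15.75 m/s.
The projectile lands when y = 24.7 + (15.75) t − ½·1.62·t² = 0. Positive root: t = (15.75 + √(15.75² + 2·1.62·24.7)) / 1.62 = (15.75 + 18.11) / 1.62 = 20.90 s.
Vertical velocity at impact: v_y = v_y0 − g t = 15.75 − 1.62 × 20.90 = −18.11 m/s.
Speed: |v| = √(vₓ² + v_y²) = √(53.86² + 18.11²) = 56.82 m/s.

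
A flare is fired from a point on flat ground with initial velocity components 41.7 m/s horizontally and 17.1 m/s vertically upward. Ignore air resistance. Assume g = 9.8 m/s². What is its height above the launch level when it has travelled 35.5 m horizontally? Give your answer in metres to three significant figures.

Time to reach x = 35.5 m: t = x/vₓ = 35.5/41.70 = 0.8513 s.
Height: y = v_y0 t − ½ g t² = 17.10 × 0.8513 − 4.900 × 0.8513² = 14.56 − 3.551 = 11.01 m.

11.0 m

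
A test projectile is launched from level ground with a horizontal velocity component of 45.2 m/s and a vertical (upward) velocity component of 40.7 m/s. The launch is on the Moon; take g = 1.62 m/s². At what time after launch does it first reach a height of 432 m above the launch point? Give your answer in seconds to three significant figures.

15.2 s

Height y(t) = 40.70 t − 0.8100 t² = 432 gives 0.8100 t² − 40.70 t + 432 = 0.
t = [40.70 ± √(40.70² − 2·1.62·432)] / 1.62 = (40.70 ± 16.03) / 1.62, so t = 15.23 s or t = 35.02 s.
The first (ascending) time is 15.23 s.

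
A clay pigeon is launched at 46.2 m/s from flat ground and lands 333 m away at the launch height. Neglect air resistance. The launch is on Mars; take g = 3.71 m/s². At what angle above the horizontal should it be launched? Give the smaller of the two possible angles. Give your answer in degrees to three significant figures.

From R = (v₀²/g) sin 2θ: sin 2θ = 3.71 × 333 / 2134.4 = 0.5788.
2θ = 35.37° or 180° − 35.37° = 144.6°, so θ = 17.68° or 72.32°.
The smaller angle is 17.68°.

17.7°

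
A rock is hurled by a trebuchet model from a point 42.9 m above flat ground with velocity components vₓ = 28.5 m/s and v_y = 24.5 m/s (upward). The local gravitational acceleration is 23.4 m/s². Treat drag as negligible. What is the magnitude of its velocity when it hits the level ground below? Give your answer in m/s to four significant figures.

With up positive and y = 0 at the ground: y(t) = 42.9 + (24.50) t − 11.70 t². Setting y = 0 and taking the positive root: t = [24.50 + √(24.50² + 2·23.4·42.9)] / 23.4 = (24.50 + 51.07) / 23.4 = 3.229 s.
Vertical velocity at impact: v_y = v_y0 − g t = 24.50 − 23.4 × 3.229 = −51.07 m/s.
Speed: |v| = √(vₓ² + v_y²) = √(28.50² + 51.07²) = 58.48 m/s.

58.48 m/s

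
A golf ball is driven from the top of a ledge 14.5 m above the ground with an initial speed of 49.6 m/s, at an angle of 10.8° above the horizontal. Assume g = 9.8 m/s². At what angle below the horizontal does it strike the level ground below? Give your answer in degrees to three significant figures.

21.6°

Resolve: vₓ = 49.60 cos 10.8° = 48.72 m/s and v_y0 = 49.60 sin 10.8° = 9.294 m/s.
The projectile lands when y = 14.5 + (9.294) t − ½·9.80·t² = 0. Positive root: t = (9.294 + √(9.294² + 2·9.80·14.5)) / 9.80 = (9.294 + 19.25) / 9.80 = 2.913 s.
At impact: v_y = v_y0 − g t = −19.25 m/s; vₓ = 48.72 m/s.
Angle below horizontal: arctan(|v_y|/vₓ) = arctan(19.25/48.72) = 21.56°.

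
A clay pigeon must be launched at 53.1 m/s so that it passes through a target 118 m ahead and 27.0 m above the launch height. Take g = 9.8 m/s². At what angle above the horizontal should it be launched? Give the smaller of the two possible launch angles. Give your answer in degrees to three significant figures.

25.7°

Trajectory: y = x tanθ − g x² (1 + tan²θ)/(2v₀²). With x = 118, y = 27.0, v₀ = 53.1, g = 9.80:
24.20 tan²θ − 118 tanθ + (51.20) = 0.
tanθ = [118 ± √(118² − 4 × 24.20 × (51.20))] / (2 × 24.20) = (118 ± 94.70) / 48.40, giving tanθ = 0.4814 or 4.395.
θ = 25.71° or 77.18°; the smaller is 25.71°.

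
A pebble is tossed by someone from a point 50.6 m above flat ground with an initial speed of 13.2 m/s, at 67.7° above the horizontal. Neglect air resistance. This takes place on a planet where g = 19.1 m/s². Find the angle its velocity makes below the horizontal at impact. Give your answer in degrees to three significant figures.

83.7°

Components: vₓ = 13.20 cos 67.7° = 5.009 m/s, v_y0 = 13.20 sin 67.7° = 12.21 m/s.
The projectile lands when y = 50.6 + (12.21) t − ½·19.1·t² = 0. Positive root: t = (12.21 + √(12.21² + 2·19.1·50.6)) / 19.1 = (12.21 + 45.63) / 19.1 = 3.028 s.
At impact: v_y = v_y0 − g t = −45.63 m/s; vₓ = 5.009 m/s.
Angle below horizontal: arctan(|v_y|/vₓ) = arctan(45.63/5.009) = 83.74°.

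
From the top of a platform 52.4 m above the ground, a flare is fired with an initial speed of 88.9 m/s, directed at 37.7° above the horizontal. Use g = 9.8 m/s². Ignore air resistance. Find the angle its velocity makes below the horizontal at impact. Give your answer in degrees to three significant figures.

Horizontal component vₓ = 88.90 cos 37.7° = 70.34 m/s; vertical v_y0 = 88.90 sin 37.7° = 54.36 m/s.
The projectile lands when y = 52.4 + (54.36) t − ½·9.80·t² = 0. Positive root: t = (54.36 + √(54.36² + 2·9.80·52.4)) / 9.80 = (54.36 + 63.11) / 9.80 = 11.99 s.
At impact: v_y = v_y0 − g t = −63.11 m/s; vₓ = 70.34 m/s.
Angle below horizontal: arctan(|v_y|/vₓ) = arctan(63.11/70.34) = 41.90°.

41.9°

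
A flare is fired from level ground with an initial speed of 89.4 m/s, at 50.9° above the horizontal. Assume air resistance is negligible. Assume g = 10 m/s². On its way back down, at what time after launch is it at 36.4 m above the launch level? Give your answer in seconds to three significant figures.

vₓ = 89.40 cos 50.9° = 56.38 m/s; v_y0 = 89.40 sin 50.9° = 69.38 m/s.
Height y(t) = 69.38 t − 5.000 t² = 36.4 gives 5.000 t² − 69.38 t + 36.4 = 0.
t = [69.38 ± √(69.38² − 2·10.0·36.4)] / 10.0 = (69.38 ± 63.92) / 10.0, so t = 0.5462 s or t = 13.33 s.
The descending-branch root is 13.33 s.

13.3 s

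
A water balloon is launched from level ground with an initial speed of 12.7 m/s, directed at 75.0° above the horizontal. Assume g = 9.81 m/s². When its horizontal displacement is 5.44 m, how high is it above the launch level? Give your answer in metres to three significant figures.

6.87 m

Horizontal component vₓ = 12.70 cos 75.0° = 3.287 m/s; vertical v_y0 = 12.70 sin 75.0° = 12.27 m/s.
At x = 5.44 m, t = x/vₓ = 5.44/3.287 = 1.655 s.
Height: y = v_y0 t − ½ g t² = 12.27 × 1.655 − 4.905 × 1.655² = 20.30 − 13.43 = 6.867 m.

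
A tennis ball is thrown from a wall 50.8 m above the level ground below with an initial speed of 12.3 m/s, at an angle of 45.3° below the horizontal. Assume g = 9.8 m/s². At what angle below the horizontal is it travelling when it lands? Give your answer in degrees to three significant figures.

Horizontal component vₓ = 12.30 cos 45.3° = 8.652 m/s; vertical v_y0 = −8.743 m/s (downward).
The projectile lands when y = 50.8 + (−8.743) t − ½·9.80·t² = 0. Positive root: t = (−8.743 + √(8.743² + 2·9.80·50.8)) / 9.80 = (−8.743 + 32.74) / 9.80 = 2.449 s.
At impact: v_y = v_y0 − g t = −32.74 m/s; vₓ = 8.652 m/s.
Angle below horizontal: arctan(|v_y|/vₓ) = arctan(32.74/8.652) = 75.20°.

75.2°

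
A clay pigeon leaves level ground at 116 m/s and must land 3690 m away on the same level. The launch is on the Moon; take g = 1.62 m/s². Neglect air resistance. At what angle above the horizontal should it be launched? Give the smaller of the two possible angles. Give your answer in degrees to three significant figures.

13.2°

Level-ground range R = v₀² sin(2θ)/g ⇒ sin(2θ) = gR/v₀² = 1.62 × 3690 / 116² = 0.4442.
2θ = 26.38° or 180° − 26.38° = 153.6°, so θ = 13.19° or 76.81°.
The smaller angle is 13.19°.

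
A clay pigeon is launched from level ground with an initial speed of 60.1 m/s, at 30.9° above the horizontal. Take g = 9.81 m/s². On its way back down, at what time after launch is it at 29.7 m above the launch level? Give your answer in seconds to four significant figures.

5.107 s

Components: vₓ = 60.10 cos 30.9° = 51.57 m/s, v_y0 = 60.10 sin 30.9° = 30.86 m/s.
Set y = v_y0 t − ½ g t² = 29.7: 4.905 t² − 30.86 t + 29.7 = 0.
Quadratic formula: t = (30.86 ± √369.86) / 9.81 = (30.86 ± 19.23) / 9.81 → t = 1.186 s or 5.107 s.
The descending-branch root is 5.107 s.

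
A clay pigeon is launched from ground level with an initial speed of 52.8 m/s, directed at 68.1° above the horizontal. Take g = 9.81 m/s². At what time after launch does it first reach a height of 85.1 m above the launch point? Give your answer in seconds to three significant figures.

2.24 s

vₓ = 52.80 cos 68.1° = 19.69 m/s; v_y0 = 52.80 sin 68.1° = 48.99 m/s.
Set y = v_y0 t − ½ g t² = 85.1: 4.905 t² − 48.99 t + 85.1 = 0.
Quadratic formula: t = (48.99 ± √730.33) / 9.81 = (48.99 ± 27.02) / 9.81 → t = 2.239 s or 7.749 s.
The first (ascending) time is 2.239 s.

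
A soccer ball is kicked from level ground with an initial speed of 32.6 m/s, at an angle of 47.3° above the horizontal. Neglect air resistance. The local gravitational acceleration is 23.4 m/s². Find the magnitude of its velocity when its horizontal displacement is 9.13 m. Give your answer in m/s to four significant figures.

26.33 m/s

Horizontal component vₓ = 32.60 cos 47.3° = 22.11 m/s; vertical v_y0 = 32.60 sin 47.3° = 23.96 m/s.
x = vₓ t ⇒ t = 9.13/22.11 = 0.4130 s.
Vertical velocity there: v_y = v_y0 − g t = 23.96 − 23.4 × 0.4130 = 14.29 m/s.
Speed: √(vₓ² + v_y²) = √(22.11² + 14.29²) = 26.33 m/s.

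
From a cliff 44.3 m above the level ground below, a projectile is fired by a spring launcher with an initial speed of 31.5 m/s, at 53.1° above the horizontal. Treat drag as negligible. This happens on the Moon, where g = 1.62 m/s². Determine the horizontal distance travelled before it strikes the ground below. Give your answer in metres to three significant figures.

Components: vₓ = 31.50 cos 53.1° = 18.91 m/s, v_y0 = 31.50 sin 53.1° = 25.19 m/s.
Vertical motion (up positive, ground at y = 0): 0.8100 t² − (25.19) t − 44.3 = 0, so t = (25.19 + √(25.19² + 2·1.62·44.3)) / 1.62 = (25.19 + 27.89) / 1.62 = 32.77 s.
Horizontal distance: R = vₓ t = 18.91 × 32.77 = 619.7 m.

620 m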